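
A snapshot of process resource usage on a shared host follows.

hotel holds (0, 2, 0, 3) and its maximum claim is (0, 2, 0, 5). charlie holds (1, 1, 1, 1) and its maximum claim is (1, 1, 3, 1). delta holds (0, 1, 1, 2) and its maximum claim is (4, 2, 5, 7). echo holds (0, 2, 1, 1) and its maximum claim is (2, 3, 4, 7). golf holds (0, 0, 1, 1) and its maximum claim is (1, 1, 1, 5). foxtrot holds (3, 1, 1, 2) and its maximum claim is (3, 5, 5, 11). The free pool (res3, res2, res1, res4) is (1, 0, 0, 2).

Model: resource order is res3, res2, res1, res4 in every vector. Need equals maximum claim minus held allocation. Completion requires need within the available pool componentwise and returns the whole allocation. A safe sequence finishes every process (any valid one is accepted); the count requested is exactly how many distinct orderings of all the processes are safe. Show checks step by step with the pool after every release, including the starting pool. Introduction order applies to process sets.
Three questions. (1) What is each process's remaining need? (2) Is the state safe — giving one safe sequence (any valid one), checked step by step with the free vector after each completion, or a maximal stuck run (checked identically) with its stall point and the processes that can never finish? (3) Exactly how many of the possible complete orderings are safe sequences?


(1) Need matrix, components ordered res3, res2, res1, res4:
  hotel: (0, 0, 0, 2)
  charlie: (0, 0, 2, 0)
  delta: (4, 1, 4, 5)
  echo: (2, 1, 3, 6)
  golf: (1, 1, 0, 4)
  foxtrot: (0, 4, 4, 9)
(2) The state is UNSAFE.
Key observation: no order helps: past hotel, golf, the free pool tops out at (1, 2, 1, 6), below what each blocked process needs in res1.
Going as far as possible: hotel, golf; after that, nothing fits. Walking it through:
  pool = (1, 0, 0, 2)
  hotel needs (0, 0, 0, 2) <= (1, 0, 0, 2) -> finishes; pool += (0, 2, 0, 3) = (1, 2, 0, 5)
  golf needs (1, 1, 0, 4) <= (1, 2, 0, 5) -> finishes; pool += (0, 0, 1, 1) = (1, 2, 1, 6)
  blocked: charlie wants (0, 0, 2, 0), pool (1, 2, 1, 6) — not enough res1
  blocked: delta wants (4, 1, 4, 5), pool (1, 2, 1, 6) — not enough res3 and res1
  blocked: echo wants (2, 1, 3, 6), pool (1, 2, 1, 6) — not enough res3 and res1
  blocked: foxtrot wants (0, 4, 4, 9), pool (1, 2, 1, 6) — not enough res2, res1 and res4
Permanently blocked: charlie, delta, echo and foxtrot.
(3) Precisely 0 of the possible complete orderings are safe sequences.


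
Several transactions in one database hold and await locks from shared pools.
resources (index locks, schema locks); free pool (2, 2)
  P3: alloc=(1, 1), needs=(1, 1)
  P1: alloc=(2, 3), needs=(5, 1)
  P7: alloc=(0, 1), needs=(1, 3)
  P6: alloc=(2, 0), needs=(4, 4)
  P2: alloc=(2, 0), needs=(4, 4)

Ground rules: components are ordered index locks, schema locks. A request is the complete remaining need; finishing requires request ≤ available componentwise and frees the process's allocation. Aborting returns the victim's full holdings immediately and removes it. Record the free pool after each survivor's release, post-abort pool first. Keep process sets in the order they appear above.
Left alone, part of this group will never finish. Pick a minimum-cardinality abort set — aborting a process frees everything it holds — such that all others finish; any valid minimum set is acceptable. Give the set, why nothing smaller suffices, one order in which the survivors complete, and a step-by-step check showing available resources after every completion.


Abort P1.
Key observation: aborting P1 returns (2, 3), and P6 — hopeless before — runs at step 3 with the returned capacity in the pool.
Minimality: the empty abort set fails — the state is deadlocked as it stands.
The survivors complete as P3, P7, P6, P2. Step-by-step check (starting from the post-abort pool):
  pool = (4, 5)
  P3: need (1, 1) fits (4, 5); releases (1, 1), pool now (5, 6)
  P7: need (1, 3) fits (5, 6); releases (0, 1), pool now (5, 7)
  P6: need (4, 4) fits (5, 7); releases (2, 0), pool now (7, 7)
  P2: need (4, 4) fits (7, 7); releases (2, 0), pool now (9, 7)


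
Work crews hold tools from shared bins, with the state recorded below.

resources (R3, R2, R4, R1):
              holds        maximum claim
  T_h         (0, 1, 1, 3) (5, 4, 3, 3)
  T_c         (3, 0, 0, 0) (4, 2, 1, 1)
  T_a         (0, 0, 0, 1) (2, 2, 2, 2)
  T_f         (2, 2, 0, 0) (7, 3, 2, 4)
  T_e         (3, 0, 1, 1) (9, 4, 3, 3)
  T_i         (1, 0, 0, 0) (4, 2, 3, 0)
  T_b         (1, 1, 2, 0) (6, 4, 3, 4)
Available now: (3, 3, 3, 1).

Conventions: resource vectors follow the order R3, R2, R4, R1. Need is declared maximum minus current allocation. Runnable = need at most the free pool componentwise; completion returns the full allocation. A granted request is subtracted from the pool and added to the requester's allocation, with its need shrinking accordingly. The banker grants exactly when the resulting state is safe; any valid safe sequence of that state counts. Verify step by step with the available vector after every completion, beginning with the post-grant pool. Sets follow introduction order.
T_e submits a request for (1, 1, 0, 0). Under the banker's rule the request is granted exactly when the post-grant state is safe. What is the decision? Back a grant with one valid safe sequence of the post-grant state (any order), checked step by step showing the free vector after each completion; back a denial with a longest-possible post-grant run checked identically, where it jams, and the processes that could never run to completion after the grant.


DENY: after the grant no complete ordering would exist.
Key observation: after T_a, T_c, T_i the pool peaks at (6, 2, 3, 2), and each blocked process is short somewhere: T_h on R2; T_f on R1; T_e on R2; T_b on R2, R1.
On the post-grant state, T_a, T_c, T_i is a maximal run — nothing extends it. Check, step by step:
  pool = (2, 2, 3, 1)
  run T_a (needs (2, 2, 2, 1), free (2, 2, 3, 1)); after release of (0, 0, 0, 1) the pool is (2, 2, 3, 2)
  run T_c (needs (1, 2, 1, 1), free (2, 2, 3, 2)); after release of (3, 0, 0, 0) the pool is (5, 2, 3, 2)
  run T_i (needs (3, 2, 3, 0), free (5, 2, 3, 2)); after release of (1, 0, 0, 0) the pool is (6, 2, 3, 2)
  T_h still needs (5, 3, 2, 0) but only (6, 2, 3, 2) is free — short on R2
  T_f still needs (5, 1, 2, 4) but only (6, 2, 3, 2) is free — short on R1
  T_e still needs (5, 3, 2, 2) but only (6, 2, 3, 2) is free — short on R2
  T_b still needs (5, 3, 1, 4) but only (6, 2, 3, 2) is free — short on R2 and R1
Processes that could never finish after the grant: T_h, T_f, T_e and T_b.


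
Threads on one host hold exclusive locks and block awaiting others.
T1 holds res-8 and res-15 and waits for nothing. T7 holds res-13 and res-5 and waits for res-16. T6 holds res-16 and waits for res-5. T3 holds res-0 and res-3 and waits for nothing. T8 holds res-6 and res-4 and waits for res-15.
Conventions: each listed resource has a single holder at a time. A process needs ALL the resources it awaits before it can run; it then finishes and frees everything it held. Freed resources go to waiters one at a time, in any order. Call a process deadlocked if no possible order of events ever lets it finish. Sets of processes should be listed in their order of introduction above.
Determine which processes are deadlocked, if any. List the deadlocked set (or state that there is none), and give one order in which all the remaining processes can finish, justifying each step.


Deadlocked set: T7 and T6.
Key observation: the knot is the closed ring of waits T7 -> T6 -> T7; no other process is dragged down with it.
A valid finishing order for the others: T3, T1, T8.
Step-by-step check:
  T3 waits on nothing -> runs at once and releases res-0 and res-3
  T1 waits on nothing -> runs at once and releases res-8 and res-15
  T8 waits on res-15 — all released -> runs and releases res-6 and res-4


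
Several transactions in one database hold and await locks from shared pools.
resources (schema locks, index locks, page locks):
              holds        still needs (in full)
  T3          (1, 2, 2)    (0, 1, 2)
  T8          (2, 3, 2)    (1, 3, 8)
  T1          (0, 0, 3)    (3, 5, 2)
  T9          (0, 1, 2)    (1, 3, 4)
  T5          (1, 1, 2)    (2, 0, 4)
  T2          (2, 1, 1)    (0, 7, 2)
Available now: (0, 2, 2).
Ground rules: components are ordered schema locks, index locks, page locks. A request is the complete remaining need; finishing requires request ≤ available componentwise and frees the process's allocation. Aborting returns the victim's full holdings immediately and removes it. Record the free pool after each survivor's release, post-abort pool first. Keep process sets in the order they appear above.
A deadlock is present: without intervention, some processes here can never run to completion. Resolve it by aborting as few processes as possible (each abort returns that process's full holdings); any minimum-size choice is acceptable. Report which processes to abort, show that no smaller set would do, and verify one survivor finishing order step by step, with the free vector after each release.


Abort T1.
Key observation: T8 was stuck for good until T1 gave back (0, 0, 3); in the order shown it finishes at step 3.
No smaller set exists: with zero aborts the deadlock remains.
Survivors finish in the order: T3, T9, T8, T5, T2. Verifying each step (pool after the aborts first):
  pool = (0, 2, 5)
  run T3 (needs (0, 1, 2), free (0, 2, 5)); after release of (1, 2, 2) the pool is (1, 4, 7)
  run T9 (needs (1, 3, 4), free (1, 4, 7)); after release of (0, 1, 2) the pool is (1, 5, 9)
  run T8 (needs (1, 3, 8), free (1, 5, 9)); after release of (2, 3, 2) the pool is (3, 8, 11)
  run T5 (needs (2, 0, 4), free (3, 8, 11)); after release of (1, 1, 2) the pool is (4, 9, 13)
  run T2 (needs (0, 7, 2), free (4, 9, 13)); after release of (2, 1, 1) the pool is (6, 10, 14)


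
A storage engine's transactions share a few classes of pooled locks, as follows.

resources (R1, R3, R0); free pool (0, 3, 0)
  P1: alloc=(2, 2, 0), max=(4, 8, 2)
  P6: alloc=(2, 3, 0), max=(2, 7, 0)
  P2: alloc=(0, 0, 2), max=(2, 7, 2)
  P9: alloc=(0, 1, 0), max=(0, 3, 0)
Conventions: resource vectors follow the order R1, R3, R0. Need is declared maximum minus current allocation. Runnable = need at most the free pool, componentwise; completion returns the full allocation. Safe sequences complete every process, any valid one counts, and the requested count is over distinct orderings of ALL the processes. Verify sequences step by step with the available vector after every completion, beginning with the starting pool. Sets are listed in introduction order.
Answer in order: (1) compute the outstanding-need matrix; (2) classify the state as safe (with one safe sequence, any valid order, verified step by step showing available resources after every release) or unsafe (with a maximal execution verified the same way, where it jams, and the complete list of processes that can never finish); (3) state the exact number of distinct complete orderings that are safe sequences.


(1) Outstanding need per process (order R1, R3, R0):
  P1: (2, 6, 2)
  P6: (0, 4, 0)
  P2: (2, 7, 0)
  P9: (0, 2, 0)
(2) SAFE — a valid safe sequence is P9, P6, P2, P1.
Key observation: reading the order forward, P6 is the first process whose need (0, 4, 0) meets the free pool (0, 4, 0) exactly on a resource it requests.
Walking it through:
  pool = (0, 3, 0)
  P9 needs (0, 2, 0) <= (0, 3, 0) -> finishes; pool += (0, 1, 0) = (0, 4, 0)
  P6 needs (0, 4, 0) <= (0, 4, 0) -> finishes; pool += (2, 3, 0) = (2, 7, 0)
  P2 needs (2, 7, 0) <= (2, 7, 0) -> finishes; pool += (0, 0, 2) = (2, 7, 2)
  P1 needs (2, 6, 2) <= (2, 7, 2) -> finishes; pool += (2, 2, 0) = (4, 9, 2)
(3) Exactly 1 of the possible complete orderings is a safe sequence.


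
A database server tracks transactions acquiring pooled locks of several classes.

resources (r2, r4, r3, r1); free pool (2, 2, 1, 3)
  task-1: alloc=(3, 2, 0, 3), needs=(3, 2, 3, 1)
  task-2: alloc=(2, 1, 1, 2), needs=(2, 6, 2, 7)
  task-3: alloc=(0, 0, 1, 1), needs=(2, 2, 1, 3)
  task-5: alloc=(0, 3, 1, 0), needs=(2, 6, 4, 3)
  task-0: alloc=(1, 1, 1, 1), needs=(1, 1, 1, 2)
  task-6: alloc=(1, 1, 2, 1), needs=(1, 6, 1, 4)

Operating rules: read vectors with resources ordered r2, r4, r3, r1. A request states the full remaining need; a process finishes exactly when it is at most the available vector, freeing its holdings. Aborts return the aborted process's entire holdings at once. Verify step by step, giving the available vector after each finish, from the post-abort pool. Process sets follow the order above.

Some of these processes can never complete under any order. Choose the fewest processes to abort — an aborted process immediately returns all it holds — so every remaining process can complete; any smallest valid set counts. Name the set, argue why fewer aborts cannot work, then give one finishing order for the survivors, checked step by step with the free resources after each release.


The answer: abort task-5.
Key observation: task-6 was stuck for good until task-5 gave back (0, 3, 1, 0); in the order shown it finishes at step 2.
No smaller set exists: with zero aborts the deadlock remains.
Survivors finish in the order: task-0, task-6, task-1, task-3, task-2. Verifying each step (pool after the aborts first):
  pool = (2, 5, 2, 3)
  task-0: need (1, 1, 1, 2) fits (2, 5, 2, 3); releases (1, 1, 1, 1), pool now (3, 6, 3, 4)
  task-6: need (1, 6, 1, 4) fits (3, 6, 3, 4); releases (1, 1, 2, 1), pool now (4, 7, 5, 5)
  task-1: need (3, 2, 3, 1) fits (4, 7, 5, 5); releases (3, 2, 0, 3), pool now (7, 9, 5, 8)
  task-3: need (2, 2, 1, 3) fits (7, 9, 5, 8); releases (0, 0, 1, 1), pool now (7, 9, 6, 9)
  task-2: need (2, 6, 2, 7) fits (7, 9, 6, 9); releases (2, 1, 1, 2), pool now (9, 10, 7, 11)


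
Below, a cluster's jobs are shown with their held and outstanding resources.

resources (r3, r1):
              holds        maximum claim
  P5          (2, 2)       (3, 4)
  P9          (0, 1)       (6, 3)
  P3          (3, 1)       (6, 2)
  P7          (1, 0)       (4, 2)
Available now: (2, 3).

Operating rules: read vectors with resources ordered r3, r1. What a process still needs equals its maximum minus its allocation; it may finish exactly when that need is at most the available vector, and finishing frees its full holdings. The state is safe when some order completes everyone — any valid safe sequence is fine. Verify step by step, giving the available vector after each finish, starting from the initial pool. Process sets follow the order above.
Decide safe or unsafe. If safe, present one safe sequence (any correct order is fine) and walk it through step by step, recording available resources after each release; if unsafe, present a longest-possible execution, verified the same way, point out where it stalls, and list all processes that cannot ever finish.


SAFE. One safe sequence: P5, P7, P3, P9.
Key observation: every step clears its requested resources with room to spare; the minimum clearance is 1, first at P5 — (1, 2) vs (2, 3) free.
Step-by-step check:
  pool = (2, 3)
  P5 needs (1, 2) <= (2, 3) -> finishes; pool += (2, 2) = (4, 5)
  P7 needs (3, 2) <= (4, 5) -> finishes; pool += (1, 0) = (5, 5)
  P3 needs (3, 1) <= (5, 5) -> finishes; pool += (3, 1) = (8, 6)
  P9 needs (6, 2) <= (8, 6) -> finishes; pool += (0, 1) = (8, 7)


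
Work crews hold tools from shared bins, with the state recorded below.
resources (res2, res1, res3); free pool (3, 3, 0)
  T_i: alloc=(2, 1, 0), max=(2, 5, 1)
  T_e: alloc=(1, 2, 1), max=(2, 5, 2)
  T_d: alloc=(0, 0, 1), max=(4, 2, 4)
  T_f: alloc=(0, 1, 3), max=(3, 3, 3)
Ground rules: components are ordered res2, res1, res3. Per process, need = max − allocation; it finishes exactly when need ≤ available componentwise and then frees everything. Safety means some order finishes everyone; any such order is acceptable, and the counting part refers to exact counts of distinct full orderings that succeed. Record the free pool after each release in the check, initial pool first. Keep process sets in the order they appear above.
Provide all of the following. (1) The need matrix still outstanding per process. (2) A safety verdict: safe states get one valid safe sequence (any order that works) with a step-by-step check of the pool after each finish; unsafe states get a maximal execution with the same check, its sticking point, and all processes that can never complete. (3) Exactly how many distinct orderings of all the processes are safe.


(1) Outstanding need per process (order res2, res1, res3):
  T_i: (0, 4, 1)
  T_e: (1, 3, 1)
  T_d: (4, 2, 3)
  T_f: (3, 2, 0)
(2) The state is SAFE; one workable sequence: T_f, T_e, T_d, T_i.
Key observation: T_f marks the first exact bind of the order: its need (3, 2, 0) fits the free (3, 3, 0) with zero slack on a requested resource.
Walking it through:
  pool = (3, 3, 0)
  run T_f (needs (3, 2, 0), free (3, 3, 0)); after release of (0, 1, 3) the pool is (3, 4, 3)
  run T_e (needs (1, 3, 1), free (3, 4, 3)); after release of (1, 2, 1) the pool is (4, 6, 4)
  run T_d (needs (4, 2, 3), free (4, 6, 4)); after release of (0, 0, 1) the pool is (4, 6, 5)
  run T_i (needs (0, 4, 1), free (4, 6, 5)); after release of (2, 1, 0) the pool is (6, 7, 5)
(3) The exact count: 4 of the possible complete orderings are safe sequences.


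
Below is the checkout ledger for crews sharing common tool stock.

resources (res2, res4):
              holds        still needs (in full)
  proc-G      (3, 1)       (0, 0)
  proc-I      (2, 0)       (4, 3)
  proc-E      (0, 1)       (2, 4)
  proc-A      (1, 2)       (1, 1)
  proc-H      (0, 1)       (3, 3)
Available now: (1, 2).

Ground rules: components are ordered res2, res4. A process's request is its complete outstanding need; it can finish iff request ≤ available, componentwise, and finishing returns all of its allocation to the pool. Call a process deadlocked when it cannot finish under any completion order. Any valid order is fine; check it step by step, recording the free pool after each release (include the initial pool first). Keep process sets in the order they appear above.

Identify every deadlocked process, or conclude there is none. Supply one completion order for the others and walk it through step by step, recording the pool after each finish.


Nothing here is deadlocked.
Key observation: proc-G fits the free pool immediately, and its release cascades until everyone finishes.
The rest can finish in the order proc-G, proc-I, proc-A, proc-E, proc-H. Verifying each step:
  pool = (1, 2)
  proc-G needs (0, 0) <= (1, 2) -> finishes; pool += (3, 1) = (4, 3)
  proc-I needs (4, 3) <= (4, 3) -> finishes; pool += (2, 0) = (6, 3)
  proc-A needs (1, 1) <= (6, 3) -> finishes; pool += (1, 2) = (7, 5)
  proc-E needs (2, 4) <= (7, 5) -> finishes; pool += (0, 1) = (7, 6)
  proc-H needs (3, 3) <= (7, 6) -> finishes; pool += (0, 1) = (7, 7)


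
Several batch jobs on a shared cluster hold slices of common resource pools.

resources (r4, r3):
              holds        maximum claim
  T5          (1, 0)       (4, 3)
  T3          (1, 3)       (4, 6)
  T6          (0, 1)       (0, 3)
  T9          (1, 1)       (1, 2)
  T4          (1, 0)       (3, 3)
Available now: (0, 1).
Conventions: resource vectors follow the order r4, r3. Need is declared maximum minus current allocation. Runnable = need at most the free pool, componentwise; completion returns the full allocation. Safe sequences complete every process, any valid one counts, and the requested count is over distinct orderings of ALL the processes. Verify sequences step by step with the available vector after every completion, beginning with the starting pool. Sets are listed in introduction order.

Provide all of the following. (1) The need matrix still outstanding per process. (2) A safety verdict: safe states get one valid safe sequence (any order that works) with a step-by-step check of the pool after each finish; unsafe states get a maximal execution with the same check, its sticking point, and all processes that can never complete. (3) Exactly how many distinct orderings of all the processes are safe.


(1) Need matrix, components ordered r4, r3:
  T5: (3, 3)
  T3: (3, 3)
  T6: (0, 2)
  T9: (0, 1)
  T4: (2, 3)
(2) UNSAFE — no complete ordering exists.
Key observation: the wall is r4: completing T9, T6 brings the pool only to (1, 3), and all the rest need more.
The run T9, T6 cannot be extended any further. Check, step by step:
  pool = (0, 1)
  run T9 (needs (0, 1), free (0, 1)); after release of (1, 1) the pool is (1, 2)
  run T6 (needs (0, 2), free (1, 2)); after release of (0, 1) the pool is (1, 3)
  T5 cannot run: need (3, 3) vs free (1, 3) (insufficient r4)
  T3 cannot run: need (3, 3) vs free (1, 3) (insufficient r4)
  T4 cannot run: need (2, 3) vs free (1, 3) (insufficient r4)
Never able to finish: T5, T3 and T4.
(3) The exact count: 0 of the possible complete orderings are safe sequences.


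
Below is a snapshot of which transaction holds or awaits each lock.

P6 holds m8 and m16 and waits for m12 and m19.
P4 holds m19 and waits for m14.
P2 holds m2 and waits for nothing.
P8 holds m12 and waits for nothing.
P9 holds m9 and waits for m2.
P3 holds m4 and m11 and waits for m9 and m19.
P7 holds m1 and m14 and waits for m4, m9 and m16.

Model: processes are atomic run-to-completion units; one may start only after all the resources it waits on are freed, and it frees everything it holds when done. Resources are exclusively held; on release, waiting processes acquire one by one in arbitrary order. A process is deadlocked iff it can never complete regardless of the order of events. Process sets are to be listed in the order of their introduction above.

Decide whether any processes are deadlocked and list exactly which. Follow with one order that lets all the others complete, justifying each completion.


The deadlocked set is P6, P4, P3 and P7.
Key observation: P6 -> P4 -> P7 -> P6 is a circular wait — nothing in it can go first; P3 is caught in further circular waits.
A valid finishing order for the others: P2, P8, P9.
Check, step by step:
  run P2 (it waits on nothing); releases m2
  run P8 (it waits on nothing); releases m12
  run P9 (all its waits — m2 — are resolved); releases m9


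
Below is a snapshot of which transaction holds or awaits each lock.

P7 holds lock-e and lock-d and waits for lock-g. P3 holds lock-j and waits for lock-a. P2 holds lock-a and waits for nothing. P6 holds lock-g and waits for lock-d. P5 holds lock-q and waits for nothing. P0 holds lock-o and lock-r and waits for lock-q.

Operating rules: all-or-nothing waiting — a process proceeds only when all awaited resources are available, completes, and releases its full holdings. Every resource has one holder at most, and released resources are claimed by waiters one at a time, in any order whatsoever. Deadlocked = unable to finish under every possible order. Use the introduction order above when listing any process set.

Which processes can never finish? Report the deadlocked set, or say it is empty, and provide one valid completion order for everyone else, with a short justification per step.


Deadlocked: P7 and P6.
Key observation: the knot is the closed ring of waits P7 -> P6 -> P7; no other process is dragged down with it.
One completion order for the rest: P2, P5, P3, P0.
Verifying each step:
  P2: no waits; runs immediately, freeing lock-a
  P5: no waits; runs immediately, freeing lock-q
  run P3 (all its waits — lock-a — are resolved); releases lock-j
  run P0 (all its waits — lock-q — are resolved); releases lock-o and lock-r


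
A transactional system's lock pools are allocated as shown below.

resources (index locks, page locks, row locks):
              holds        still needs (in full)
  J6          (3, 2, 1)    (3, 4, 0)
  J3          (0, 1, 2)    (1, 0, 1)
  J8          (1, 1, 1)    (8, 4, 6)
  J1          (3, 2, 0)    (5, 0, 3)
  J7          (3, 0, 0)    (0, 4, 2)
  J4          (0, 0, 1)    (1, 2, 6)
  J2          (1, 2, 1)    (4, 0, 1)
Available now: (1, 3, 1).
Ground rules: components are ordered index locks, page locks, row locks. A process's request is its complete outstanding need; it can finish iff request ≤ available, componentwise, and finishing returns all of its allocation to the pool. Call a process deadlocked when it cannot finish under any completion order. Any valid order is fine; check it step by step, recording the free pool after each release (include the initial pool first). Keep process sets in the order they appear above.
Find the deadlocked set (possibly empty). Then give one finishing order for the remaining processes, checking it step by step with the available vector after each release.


The deadlocked set is J8 and J4.
Key observation: the wall is row locks: completing J3, J7, J2, J1, J6 brings the pool only to (11, 10, 5), and all the rest need more.
One completion order for the rest: J3, J7, J2, J1, J6. Verifying each step:
  pool = (1, 3, 1)
  J3 needs (1, 0, 1) <= (1, 3, 1) -> finishes; pool += (0, 1, 2) = (1, 4, 3)
  J7 needs (0, 4, 2) <= (1, 4, 3) -> finishes; pool += (3, 0, 0) = (4, 4, 3)
  J2 needs (4, 0, 1) <= (4, 4, 3) -> finishes; pool += (1, 2, 1) = (5, 6, 4)
  J1 needs (5, 0, 3) <= (5, 6, 4) -> finishes; pool += (3, 2, 0) = (8, 8, 4)
  J6 needs (3, 4, 0) <= (8, 8, 4) -> finishes; pool += (3, 2, 1) = (11, 10, 5)
The stuck group stays short no matter what:
  J8 still needs (8, 4, 6) but only (11, 10, 5) is free — short on row locks
  J4 still needs (1, 2, 6) but only (11, 10, 5) is free — short on row locks


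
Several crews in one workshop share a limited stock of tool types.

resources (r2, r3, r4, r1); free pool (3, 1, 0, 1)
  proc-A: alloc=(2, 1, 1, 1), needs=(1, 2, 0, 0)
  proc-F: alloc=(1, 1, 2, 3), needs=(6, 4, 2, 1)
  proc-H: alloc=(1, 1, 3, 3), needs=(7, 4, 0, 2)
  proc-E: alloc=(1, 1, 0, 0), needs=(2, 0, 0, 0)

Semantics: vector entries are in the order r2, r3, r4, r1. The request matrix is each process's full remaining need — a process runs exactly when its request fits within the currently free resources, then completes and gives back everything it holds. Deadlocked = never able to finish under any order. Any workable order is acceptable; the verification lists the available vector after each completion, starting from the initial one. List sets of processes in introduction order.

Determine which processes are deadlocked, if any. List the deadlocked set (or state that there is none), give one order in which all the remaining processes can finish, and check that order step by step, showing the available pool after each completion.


Deadlocked: proc-F and proc-H.
Key observation: once proc-E, proc-A finish, the pool peaks at (6, 3, 1, 2) — and every remaining process still needs more r3 than that.
The rest can finish in the order proc-E, proc-A. Verifying each step:
  pool = (3, 1, 0, 1)
  proc-E: need (2, 0, 0, 0) fits (3, 1, 0, 1); releases (1, 1, 0, 0), pool now (4, 2, 0, 1)
  proc-A: need (1, 2, 0, 0) fits (4, 2, 0, 1); releases (2, 1, 1, 1), pool now (6, 3, 1, 2)
None of the blocked processes ever fits:
  blocked: proc-F wants (6, 4, 2, 1), pool (6, 3, 1, 2) — not enough r3 and r4
  blocked: proc-H wants (7, 4, 0, 2), pool (6, 3, 1, 2) — not enough r2 and r3


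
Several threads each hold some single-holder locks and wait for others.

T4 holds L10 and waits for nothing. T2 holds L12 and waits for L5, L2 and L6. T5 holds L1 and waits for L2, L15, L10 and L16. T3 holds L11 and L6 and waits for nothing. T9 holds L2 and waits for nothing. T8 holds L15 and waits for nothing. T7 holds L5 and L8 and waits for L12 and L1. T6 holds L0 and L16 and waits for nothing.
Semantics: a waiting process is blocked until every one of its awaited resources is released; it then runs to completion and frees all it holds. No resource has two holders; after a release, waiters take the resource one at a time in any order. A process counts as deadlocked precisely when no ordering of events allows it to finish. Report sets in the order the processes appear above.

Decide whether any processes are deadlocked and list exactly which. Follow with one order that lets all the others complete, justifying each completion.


The deadlocked set is T2 and T7.
Key observation: along T2 -> T7 -> T2, each member waits on what the next one holds — a deadlock; no other process is dragged down with it.
One completion order for the rest: T9, T6, T4, T8, T5, T3.
Check, step by step:
  T9 waits on nothing -> runs at once and releases L2
  T6 waits on nothing -> runs at once and releases L0 and L16
  T4 waits on nothing -> runs at once and releases L10
  T8 waits on nothing -> runs at once and releases L15
  T5: everything it awaited (L2, L15, L10 and L16) is free; runs, freeing L1
  T3 waits on nothing -> runs at once and releases L11 and L6


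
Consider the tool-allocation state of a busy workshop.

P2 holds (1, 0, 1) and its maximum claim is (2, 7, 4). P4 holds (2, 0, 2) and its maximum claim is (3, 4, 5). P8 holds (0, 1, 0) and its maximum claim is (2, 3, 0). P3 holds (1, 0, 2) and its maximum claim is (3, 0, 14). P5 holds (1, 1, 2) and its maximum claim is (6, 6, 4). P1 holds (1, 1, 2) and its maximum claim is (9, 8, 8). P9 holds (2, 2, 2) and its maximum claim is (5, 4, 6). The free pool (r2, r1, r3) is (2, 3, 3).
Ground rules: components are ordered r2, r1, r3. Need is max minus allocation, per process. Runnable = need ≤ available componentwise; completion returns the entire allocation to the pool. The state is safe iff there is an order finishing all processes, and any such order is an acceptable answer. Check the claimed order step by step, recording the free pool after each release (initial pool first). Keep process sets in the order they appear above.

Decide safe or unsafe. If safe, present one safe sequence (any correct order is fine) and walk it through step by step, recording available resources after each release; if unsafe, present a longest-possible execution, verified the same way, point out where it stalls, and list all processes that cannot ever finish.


SAFE. One safe sequence: P8, P4, P9, P5, P2, P1, P3.
Key observation: the order's first zero-slack moment is P8 ((2, 2, 0) needed, (2, 3, 3) free — a requested resource with nothing to spare).
Walking it through:
  pool = (2, 3, 3)
  P8 needs (2, 2, 0) <= (2, 3, 3) -> finishes; pool += (0, 1, 0) = (2, 4, 3)
  P4 needs (1, 4, 3) <= (2, 4, 3) -> finishes; pool += (2, 0, 2) = (4, 4, 5)
  P9 needs (3, 2, 4) <= (4, 4, 5) -> finishes; pool += (2, 2, 2) = (6, 6, 7)
  P5 needs (5, 5, 2) <= (6, 6, 7) -> finishes; pool += (1, 1, 2) = (7, 7, 9)
  P2 needs (1, 7, 3) <= (7, 7, 9) -> finishes; pool += (1, 0, 1) = (8, 7, 10)
  P1 needs (8, 7, 6) <= (8, 7, 10) -> finishes; pool += (1, 1, 2) = (9, 8, 12)
  P3 needs (2, 0, 12) <= (9, 8, 12) -> finishes; pool += (1, 0, 2) = (10, 8, 14)


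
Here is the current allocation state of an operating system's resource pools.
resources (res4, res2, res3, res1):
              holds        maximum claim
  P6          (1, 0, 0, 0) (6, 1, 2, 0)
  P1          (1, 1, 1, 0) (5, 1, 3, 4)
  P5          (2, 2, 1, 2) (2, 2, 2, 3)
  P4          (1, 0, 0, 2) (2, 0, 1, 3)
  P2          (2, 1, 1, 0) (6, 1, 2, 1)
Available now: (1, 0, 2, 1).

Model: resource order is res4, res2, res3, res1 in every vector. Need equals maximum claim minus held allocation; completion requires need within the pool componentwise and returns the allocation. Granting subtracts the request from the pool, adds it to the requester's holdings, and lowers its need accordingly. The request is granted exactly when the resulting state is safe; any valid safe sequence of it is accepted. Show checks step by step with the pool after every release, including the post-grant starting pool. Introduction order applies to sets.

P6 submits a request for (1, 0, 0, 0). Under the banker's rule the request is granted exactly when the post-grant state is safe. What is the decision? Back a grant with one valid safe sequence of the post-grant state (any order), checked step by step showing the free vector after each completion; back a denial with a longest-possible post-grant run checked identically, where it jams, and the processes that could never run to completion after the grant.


DENY: after the grant no complete ordering would exist.
Key observation: even finishing P5, P4 leaves just (3, 2, 3, 5) free — too little res4 for any of the remaining processes.
On the post-grant state, P5, P4 is a maximal run — nothing extends it. Check, step by step:
  pool = (0, 0, 2, 1)
  P5: need (0, 0, 1, 1) fits (0, 0, 2, 1); releases (2, 2, 1, 2), pool now (2, 2, 3, 3)
  P4: need (1, 0, 1, 1) fits (2, 2, 3, 3); releases (1, 0, 0, 2), pool now (3, 2, 3, 5)
  blocked: P6 wants (4, 1, 2, 0), pool (3, 2, 3, 5) — not enough res4
  blocked: P1 wants (4, 0, 2, 4), pool (3, 2, 3, 5) — not enough res4
  blocked: P2 wants (4, 0, 1, 1), pool (3, 2, 3, 5) — not enough res4
Had the request been granted, P6, P1 and P2 could never finish.


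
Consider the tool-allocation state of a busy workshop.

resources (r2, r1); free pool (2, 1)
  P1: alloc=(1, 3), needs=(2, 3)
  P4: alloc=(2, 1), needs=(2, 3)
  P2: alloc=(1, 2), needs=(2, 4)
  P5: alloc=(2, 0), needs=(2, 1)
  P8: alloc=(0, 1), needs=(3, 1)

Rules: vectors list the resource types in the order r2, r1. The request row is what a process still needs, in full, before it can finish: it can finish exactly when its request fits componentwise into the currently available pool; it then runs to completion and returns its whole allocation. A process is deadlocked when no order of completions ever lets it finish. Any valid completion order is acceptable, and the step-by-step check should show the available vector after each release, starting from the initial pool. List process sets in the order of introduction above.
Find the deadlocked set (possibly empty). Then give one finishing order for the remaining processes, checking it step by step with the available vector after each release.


The deadlocked set is P1, P4 and P2.
Key observation: r1 is the bottleneck — with P5, P8 done the pool holds (4, 2), short of every remaining need.
A valid finishing order for the others: P5, P8. Walking it through:
  pool = (2, 1)
  P5 needs (2, 1) <= (2, 1) -> finishes; pool += (2, 0) = (4, 1)
  P8 needs (3, 1) <= (4, 1) -> finishes; pool += (0, 1) = (4, 2)
The blocked processes can never fit:
  blocked: P1 wants (2, 3), pool (4, 2) — not enough r1
  blocked: P4 wants (2, 3), pool (4, 2) — not enough r1
  blocked: P2 wants (2, 4), pool (4, 2) — not enough r1


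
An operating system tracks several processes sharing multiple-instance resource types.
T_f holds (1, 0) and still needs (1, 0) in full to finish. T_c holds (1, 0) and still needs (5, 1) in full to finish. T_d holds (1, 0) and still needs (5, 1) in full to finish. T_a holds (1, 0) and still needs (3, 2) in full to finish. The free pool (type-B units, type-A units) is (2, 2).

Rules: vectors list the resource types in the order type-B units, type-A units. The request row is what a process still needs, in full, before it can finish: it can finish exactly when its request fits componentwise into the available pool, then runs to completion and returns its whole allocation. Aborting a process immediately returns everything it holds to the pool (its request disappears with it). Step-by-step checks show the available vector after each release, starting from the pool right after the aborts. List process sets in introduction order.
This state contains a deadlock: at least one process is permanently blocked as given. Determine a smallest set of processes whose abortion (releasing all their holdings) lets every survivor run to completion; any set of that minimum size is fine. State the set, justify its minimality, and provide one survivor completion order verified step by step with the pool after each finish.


Abort T_c.
Key observation: no ordering could ever have run T_d before the abort of T_c; with (1, 0) back in the pool it fits at step 3.
Minimality: the empty abort set fails — the state is deadlocked as it stands.
One survivor order: T_f, T_a, T_d. Check, step by step (post-abort pool first):
  pool = (3, 2)
  run T_f (needs (1, 0), free (3, 2)); after release of (1, 0) the pool is (4, 2)
  run T_a (needs (3, 2), free (4, 2)); after release of (1, 0) the pool is (5, 2)
  run T_d (needs (5, 1), free (5, 2)); after release of (1, 0) the pool is (6, 2)


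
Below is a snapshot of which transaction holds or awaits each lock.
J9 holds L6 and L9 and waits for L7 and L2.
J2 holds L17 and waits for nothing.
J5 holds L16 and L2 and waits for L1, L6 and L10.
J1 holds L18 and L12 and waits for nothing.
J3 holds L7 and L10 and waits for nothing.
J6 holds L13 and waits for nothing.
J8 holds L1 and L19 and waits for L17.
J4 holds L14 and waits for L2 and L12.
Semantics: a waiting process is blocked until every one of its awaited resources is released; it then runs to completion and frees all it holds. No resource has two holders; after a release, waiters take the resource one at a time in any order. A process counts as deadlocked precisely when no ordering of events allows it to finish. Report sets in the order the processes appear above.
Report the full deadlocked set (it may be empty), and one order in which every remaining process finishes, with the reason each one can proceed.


Deadlocked: J9, J5 and J4.
Key observation: the waits loop around J9 -> J5 -> J9 with no way out; J4 waits into the deadlock from upstream.
A valid finishing order for the others: J2, J1, J8, J6, J3.
Step-by-step check:
  run J2 (it waits on nothing); releases L17
  run J1 (it waits on nothing); releases L18 and L12
  run J8 (all its waits — L17 — are resolved); releases L1 and L19
  run J6 (it waits on nothing); releases L13
  run J3 (it waits on nothing); releases L7 and L10


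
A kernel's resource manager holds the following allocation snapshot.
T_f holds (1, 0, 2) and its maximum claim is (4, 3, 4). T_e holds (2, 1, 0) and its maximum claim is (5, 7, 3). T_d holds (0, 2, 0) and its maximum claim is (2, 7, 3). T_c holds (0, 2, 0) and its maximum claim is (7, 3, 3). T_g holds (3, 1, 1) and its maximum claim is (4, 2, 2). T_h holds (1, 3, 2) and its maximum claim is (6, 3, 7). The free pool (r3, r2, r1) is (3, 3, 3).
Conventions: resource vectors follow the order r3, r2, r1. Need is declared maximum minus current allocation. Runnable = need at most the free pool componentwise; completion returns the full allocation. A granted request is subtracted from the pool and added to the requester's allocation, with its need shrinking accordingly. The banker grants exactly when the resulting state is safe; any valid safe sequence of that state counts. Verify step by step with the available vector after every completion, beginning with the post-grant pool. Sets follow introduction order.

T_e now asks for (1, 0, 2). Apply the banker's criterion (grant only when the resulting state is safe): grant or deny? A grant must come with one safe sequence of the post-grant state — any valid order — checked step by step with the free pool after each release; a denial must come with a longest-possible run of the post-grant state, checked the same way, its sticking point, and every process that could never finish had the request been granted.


DENY — the pretend-granted state is unsafe.
Key observation: after T_g, T_f the pool peaks at (6, 4, 4), and each blocked process is short somewhere: T_e on r2; T_d on r2; T_c on r3; T_h on r1.
On the post-grant state, T_g, T_f is a maximal run — nothing extends it. Verifying each step:
  pool = (2, 3, 1)
  T_g needs (1, 1, 1) <= (2, 3, 1) -> finishes; pool += (3, 1, 1) = (5, 4, 2)
  T_f needs (3, 3, 2) <= (5, 4, 2) -> finishes; pool += (1, 0, 2) = (6, 4, 4)
  T_e still needs (2, 6, 1) but only (6, 4, 4) is free — short on r2
  T_d still needs (2, 5, 3) but only (6, 4, 4) is free — short on r2
  T_c still needs (7, 1, 3) but only (6, 4, 4) is free — short on r3
  T_h still needs (5, 0, 5) but only (6, 4, 4) is free — short on r1
Processes that could never finish after the grant: T_e, T_d, T_c and T_h.


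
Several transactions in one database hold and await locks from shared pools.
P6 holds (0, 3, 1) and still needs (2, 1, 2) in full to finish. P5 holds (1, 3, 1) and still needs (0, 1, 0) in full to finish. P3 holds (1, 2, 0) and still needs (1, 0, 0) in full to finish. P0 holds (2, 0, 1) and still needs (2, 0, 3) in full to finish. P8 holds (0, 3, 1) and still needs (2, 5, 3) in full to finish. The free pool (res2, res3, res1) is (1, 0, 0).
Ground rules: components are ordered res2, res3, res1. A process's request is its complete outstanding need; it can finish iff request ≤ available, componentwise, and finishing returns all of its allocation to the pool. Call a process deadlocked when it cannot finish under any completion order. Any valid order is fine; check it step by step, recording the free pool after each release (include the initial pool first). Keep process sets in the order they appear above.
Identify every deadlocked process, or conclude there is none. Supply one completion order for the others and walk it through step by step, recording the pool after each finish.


Deadlocked: P6, P0 and P8.
Key observation: the pool after P3, P5 is (3, 5, 1); every surviving request exceeds it in res1, so progress ends there.
The rest can finish in the order P3, P5. Step-by-step check:
  pool = (1, 0, 0)
  run P3 (needs (1, 0, 0), free (1, 0, 0)); after release of (1, 2, 0) the pool is (2, 2, 0)
  run P5 (needs (0, 1, 0), free (2, 2, 0)); after release of (1, 3, 1) the pool is (3, 5, 1)
The stuck group stays short no matter what:
  P6 still needs (2, 1, 2) but only (3, 5, 1) is free — short on res1
  P0 still needs (2, 0, 3) but only (3, 5, 1) is free — short on res1
  P8 still needs (2, 5, 3) but only (3, 5, 1) is free — short on res1
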